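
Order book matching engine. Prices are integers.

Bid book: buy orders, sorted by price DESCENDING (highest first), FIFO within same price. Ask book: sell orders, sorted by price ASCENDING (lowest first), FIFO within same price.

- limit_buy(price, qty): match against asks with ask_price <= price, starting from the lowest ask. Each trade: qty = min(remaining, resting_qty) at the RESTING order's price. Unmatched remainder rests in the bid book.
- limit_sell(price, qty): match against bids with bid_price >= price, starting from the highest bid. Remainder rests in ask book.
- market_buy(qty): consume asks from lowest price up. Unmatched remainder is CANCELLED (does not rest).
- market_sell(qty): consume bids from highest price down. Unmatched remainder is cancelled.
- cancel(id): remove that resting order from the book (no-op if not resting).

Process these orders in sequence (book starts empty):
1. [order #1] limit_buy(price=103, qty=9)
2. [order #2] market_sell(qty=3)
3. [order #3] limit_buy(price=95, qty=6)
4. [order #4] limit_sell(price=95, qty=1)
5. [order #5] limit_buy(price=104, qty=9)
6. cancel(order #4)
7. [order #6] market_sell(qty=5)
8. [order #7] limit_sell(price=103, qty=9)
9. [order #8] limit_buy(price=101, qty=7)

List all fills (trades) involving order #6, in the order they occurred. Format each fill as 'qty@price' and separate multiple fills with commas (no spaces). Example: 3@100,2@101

Answer: 5@104

Derivation:
After op 1 [order #1] limit_buy(price=103, qty=9): fills=none; bids=[#1:9@103] asks=[-]
After op 2 [order #2] market_sell(qty=3): fills=#1x#2:3@103; bids=[#1:6@103] asks=[-]
After op 3 [order #3] limit_buy(price=95, qty=6): fills=none; bids=[#1:6@103 #3:6@95] asks=[-]
After op 4 [order #4] limit_sell(price=95, qty=1): fills=#1x#4:1@103; bids=[#1:5@103 #3:6@95] asks=[-]
After op 5 [order #5] limit_buy(price=104, qty=9): fills=none; bids=[#5:9@104 #1:5@103 #3:6@95] asks=[-]
After op 6 cancel(order #4): fills=none; bids=[#5:9@104 #1:5@103 #3:6@95] asks=[-]
After op 7 [order #6] market_sell(qty=5): fills=#5x#6:5@104; bids=[#5:4@104 #1:5@103 #3:6@95] asks=[-]
After op 8 [order #7] limit_sell(price=103, qty=9): fills=#5x#7:4@104 #1x#7:5@103; bids=[#3:6@95] asks=[-]
After op 9 [order #8] limit_buy(price=101, qty=7): fills=none; bids=[#8:7@101 #3:6@95] asks=[-]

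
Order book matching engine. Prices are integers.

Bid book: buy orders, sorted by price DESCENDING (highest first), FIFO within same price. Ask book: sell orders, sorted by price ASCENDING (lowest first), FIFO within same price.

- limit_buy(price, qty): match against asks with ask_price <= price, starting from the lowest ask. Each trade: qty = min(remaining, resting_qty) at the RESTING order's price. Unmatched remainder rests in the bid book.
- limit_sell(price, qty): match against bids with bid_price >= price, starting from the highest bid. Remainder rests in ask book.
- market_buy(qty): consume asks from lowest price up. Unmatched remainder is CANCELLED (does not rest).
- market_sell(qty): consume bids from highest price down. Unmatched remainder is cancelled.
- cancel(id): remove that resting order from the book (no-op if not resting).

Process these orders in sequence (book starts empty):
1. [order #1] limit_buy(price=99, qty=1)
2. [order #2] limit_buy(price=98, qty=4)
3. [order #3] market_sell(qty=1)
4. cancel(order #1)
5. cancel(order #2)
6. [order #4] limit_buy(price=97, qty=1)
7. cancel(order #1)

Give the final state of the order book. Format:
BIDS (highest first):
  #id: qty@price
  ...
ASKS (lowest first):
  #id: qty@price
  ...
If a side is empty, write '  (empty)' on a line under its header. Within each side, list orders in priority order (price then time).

Answer: BIDS (highest first):
  #4: 1@97
ASKS (lowest first):
  (empty)

Derivation:
After op 1 [order #1] limit_buy(price=99, qty=1): fills=none; bids=[#1:1@99] asks=[-]
After op 2 [order #2] limit_buy(price=98, qty=4): fills=none; bids=[#1:1@99 #2:4@98] asks=[-]
After op 3 [order #3] market_sell(qty=1): fills=#1x#3:1@99; bids=[#2:4@98] asks=[-]
After op 4 cancel(order #1): fills=none; bids=[#2:4@98] asks=[-]
After op 5 cancel(order #2): fills=none; bids=[-] asks=[-]
After op 6 [order #4] limit_buy(price=97, qty=1): fills=none; bids=[#4:1@97] asks=[-]
After op 7 cancel(order #1): fills=none; bids=[#4:1@97] asks=[-]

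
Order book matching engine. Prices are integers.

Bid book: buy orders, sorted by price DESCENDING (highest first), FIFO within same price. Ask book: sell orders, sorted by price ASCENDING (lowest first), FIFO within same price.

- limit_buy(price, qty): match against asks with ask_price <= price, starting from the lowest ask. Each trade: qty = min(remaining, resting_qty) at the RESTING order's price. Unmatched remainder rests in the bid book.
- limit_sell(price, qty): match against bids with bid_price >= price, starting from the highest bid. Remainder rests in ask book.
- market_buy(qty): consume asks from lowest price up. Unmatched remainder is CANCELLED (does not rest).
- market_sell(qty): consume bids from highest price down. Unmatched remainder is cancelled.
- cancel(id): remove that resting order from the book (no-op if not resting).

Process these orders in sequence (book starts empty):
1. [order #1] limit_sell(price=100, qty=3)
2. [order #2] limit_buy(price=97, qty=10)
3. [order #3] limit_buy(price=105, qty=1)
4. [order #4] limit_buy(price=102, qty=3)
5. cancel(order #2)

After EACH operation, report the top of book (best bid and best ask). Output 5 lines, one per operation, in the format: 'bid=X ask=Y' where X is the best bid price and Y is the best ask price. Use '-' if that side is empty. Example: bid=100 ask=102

After op 1 [order #1] limit_sell(price=100, qty=3): fills=none; bids=[-] asks=[#1:3@100]
After op 2 [order #2] limit_buy(price=97, qty=10): fills=none; bids=[#2:10@97] asks=[#1:3@100]
After op 3 [order #3] limit_buy(price=105, qty=1): fills=#3x#1:1@100; bids=[#2:10@97] asks=[#1:2@100]
After op 4 [order #4] limit_buy(price=102, qty=3): fills=#4x#1:2@100; bids=[#4:1@102 #2:10@97] asks=[-]
After op 5 cancel(order #2): fills=none; bids=[#4:1@102] asks=[-]

Answer: bid=- ask=100
bid=97 ask=100
bid=97 ask=100
bid=102 ask=-
bid=102 ask=-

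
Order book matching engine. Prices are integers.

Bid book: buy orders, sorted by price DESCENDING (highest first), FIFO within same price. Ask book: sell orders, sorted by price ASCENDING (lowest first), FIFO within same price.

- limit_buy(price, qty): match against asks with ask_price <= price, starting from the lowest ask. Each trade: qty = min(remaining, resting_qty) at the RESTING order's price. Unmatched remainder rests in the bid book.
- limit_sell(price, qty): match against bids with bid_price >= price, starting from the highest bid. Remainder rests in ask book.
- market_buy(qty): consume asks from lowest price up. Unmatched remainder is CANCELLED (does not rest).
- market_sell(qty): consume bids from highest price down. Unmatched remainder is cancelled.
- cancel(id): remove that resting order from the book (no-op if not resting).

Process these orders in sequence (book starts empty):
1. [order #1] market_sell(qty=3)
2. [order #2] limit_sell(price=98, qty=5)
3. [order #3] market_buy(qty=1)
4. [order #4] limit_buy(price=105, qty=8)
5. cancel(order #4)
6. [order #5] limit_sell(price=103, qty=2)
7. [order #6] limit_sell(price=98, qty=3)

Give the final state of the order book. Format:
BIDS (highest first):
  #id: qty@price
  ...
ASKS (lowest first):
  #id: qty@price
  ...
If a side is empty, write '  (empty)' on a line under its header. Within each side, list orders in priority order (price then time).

Answer: BIDS (highest first):
  (empty)
ASKS (lowest first):
  #6: 3@98
  #5: 2@103

Derivation:
After op 1 [order #1] market_sell(qty=3): fills=none; bids=[-] asks=[-]
After op 2 [order #2] limit_sell(price=98, qty=5): fills=none; bids=[-] asks=[#2:5@98]
After op 3 [order #3] market_buy(qty=1): fills=#3x#2:1@98; bids=[-] asks=[#2:4@98]
After op 4 [order #4] limit_buy(price=105, qty=8): fills=#4x#2:4@98; bids=[#4:4@105] asks=[-]
After op 5 cancel(order #4): fills=none; bids=[-] asks=[-]
After op 6 [order #5] limit_sell(price=103, qty=2): fills=none; bids=[-] asks=[#5:2@103]
After op 7 [order #6] limit_sell(price=98, qty=3): fills=none; bids=[-] asks=[#6:3@98 #5:2@103]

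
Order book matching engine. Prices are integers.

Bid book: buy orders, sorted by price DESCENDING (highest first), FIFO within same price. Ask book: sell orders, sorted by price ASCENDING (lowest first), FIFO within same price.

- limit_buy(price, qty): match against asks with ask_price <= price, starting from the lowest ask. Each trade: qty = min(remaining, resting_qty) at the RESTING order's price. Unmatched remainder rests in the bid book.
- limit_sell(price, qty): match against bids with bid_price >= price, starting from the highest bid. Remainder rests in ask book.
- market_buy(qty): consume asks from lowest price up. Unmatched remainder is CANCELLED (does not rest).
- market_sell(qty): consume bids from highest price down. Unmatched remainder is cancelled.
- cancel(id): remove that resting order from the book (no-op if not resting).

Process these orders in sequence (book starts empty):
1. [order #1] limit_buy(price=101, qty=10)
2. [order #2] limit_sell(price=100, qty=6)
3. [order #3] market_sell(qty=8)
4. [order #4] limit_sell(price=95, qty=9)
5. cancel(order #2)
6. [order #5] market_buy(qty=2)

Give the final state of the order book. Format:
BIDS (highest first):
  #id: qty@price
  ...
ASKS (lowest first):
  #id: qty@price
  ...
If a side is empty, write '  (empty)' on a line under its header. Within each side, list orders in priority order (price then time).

After op 1 [order #1] limit_buy(price=101, qty=10): fills=none; bids=[#1:10@101] asks=[-]
After op 2 [order #2] limit_sell(price=100, qty=6): fills=#1x#2:6@101; bids=[#1:4@101] asks=[-]
After op 3 [order #3] market_sell(qty=8): fills=#1x#3:4@101; bids=[-] asks=[-]
After op 4 [order #4] limit_sell(price=95, qty=9): fills=none; bids=[-] asks=[#4:9@95]
After op 5 cancel(order #2): fills=none; bids=[-] asks=[#4:9@95]
After op 6 [order #5] market_buy(qty=2): fills=#5x#4:2@95; bids=[-] asks=[#4:7@95]

Answer: BIDS (highest first):
  (empty)
ASKS (lowest first):
  #4: 7@95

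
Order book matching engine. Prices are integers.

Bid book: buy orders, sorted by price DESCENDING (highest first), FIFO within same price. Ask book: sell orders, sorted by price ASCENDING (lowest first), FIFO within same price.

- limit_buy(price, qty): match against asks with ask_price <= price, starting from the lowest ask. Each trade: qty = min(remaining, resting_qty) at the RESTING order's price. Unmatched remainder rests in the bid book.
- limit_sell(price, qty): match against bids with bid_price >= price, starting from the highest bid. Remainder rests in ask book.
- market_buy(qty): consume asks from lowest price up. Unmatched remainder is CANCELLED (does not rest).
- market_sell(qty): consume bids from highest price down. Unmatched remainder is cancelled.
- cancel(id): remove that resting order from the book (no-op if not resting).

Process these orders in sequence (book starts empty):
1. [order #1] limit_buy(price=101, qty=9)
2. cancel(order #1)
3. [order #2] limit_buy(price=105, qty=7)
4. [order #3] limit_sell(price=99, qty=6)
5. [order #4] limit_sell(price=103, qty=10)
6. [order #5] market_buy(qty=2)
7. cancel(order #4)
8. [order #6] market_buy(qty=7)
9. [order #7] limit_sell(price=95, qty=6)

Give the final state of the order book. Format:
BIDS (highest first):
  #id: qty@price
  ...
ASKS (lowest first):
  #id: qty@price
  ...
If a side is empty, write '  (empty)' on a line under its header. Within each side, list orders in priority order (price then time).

Answer: BIDS (highest first):
  (empty)
ASKS (lowest first):
  #7: 6@95

Derivation:
After op 1 [order #1] limit_buy(price=101, qty=9): fills=none; bids=[#1:9@101] asks=[-]
After op 2 cancel(order #1): fills=none; bids=[-] asks=[-]
After op 3 [order #2] limit_buy(price=105, qty=7): fills=none; bids=[#2:7@105] asks=[-]
After op 4 [order #3] limit_sell(price=99, qty=6): fills=#2x#3:6@105; bids=[#2:1@105] asks=[-]
After op 5 [order #4] limit_sell(price=103, qty=10): fills=#2x#4:1@105; bids=[-] asks=[#4:9@103]
After op 6 [order #5] market_buy(qty=2): fills=#5x#4:2@103; bids=[-] asks=[#4:7@103]
After op 7 cancel(order #4): fills=none; bids=[-] asks=[-]
After op 8 [order #6] market_buy(qty=7): fills=none; bids=[-] asks=[-]
After op 9 [order #7] limit_sell(price=95, qty=6): fills=none; bids=[-] asks=[#7:6@95]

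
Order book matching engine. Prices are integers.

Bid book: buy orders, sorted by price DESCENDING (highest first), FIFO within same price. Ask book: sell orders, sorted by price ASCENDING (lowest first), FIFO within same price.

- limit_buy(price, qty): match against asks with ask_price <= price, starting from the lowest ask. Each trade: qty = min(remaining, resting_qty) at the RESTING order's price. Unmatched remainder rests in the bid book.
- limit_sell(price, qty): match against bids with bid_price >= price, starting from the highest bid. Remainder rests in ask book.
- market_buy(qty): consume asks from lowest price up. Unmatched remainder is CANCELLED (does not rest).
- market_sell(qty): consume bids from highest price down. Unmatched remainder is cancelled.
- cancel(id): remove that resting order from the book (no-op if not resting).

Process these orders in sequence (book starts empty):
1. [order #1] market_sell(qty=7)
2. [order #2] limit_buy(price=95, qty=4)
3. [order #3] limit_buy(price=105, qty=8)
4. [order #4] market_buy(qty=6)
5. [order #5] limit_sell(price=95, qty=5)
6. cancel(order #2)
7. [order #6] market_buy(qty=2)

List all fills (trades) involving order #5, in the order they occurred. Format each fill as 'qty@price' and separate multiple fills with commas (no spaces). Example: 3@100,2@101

Answer: 5@105

Derivation:
After op 1 [order #1] market_sell(qty=7): fills=none; bids=[-] asks=[-]
After op 2 [order #2] limit_buy(price=95, qty=4): fills=none; bids=[#2:4@95] asks=[-]
After op 3 [order #3] limit_buy(price=105, qty=8): fills=none; bids=[#3:8@105 #2:4@95] asks=[-]
After op 4 [order #4] market_buy(qty=6): fills=none; bids=[#3:8@105 #2:4@95] asks=[-]
After op 5 [order #5] limit_sell(price=95, qty=5): fills=#3x#5:5@105; bids=[#3:3@105 #2:4@95] asks=[-]
After op 6 cancel(order #2): fills=none; bids=[#3:3@105] asks=[-]
After op 7 [order #6] market_buy(qty=2): fills=none; bids=[#3:3@105] asks=[-]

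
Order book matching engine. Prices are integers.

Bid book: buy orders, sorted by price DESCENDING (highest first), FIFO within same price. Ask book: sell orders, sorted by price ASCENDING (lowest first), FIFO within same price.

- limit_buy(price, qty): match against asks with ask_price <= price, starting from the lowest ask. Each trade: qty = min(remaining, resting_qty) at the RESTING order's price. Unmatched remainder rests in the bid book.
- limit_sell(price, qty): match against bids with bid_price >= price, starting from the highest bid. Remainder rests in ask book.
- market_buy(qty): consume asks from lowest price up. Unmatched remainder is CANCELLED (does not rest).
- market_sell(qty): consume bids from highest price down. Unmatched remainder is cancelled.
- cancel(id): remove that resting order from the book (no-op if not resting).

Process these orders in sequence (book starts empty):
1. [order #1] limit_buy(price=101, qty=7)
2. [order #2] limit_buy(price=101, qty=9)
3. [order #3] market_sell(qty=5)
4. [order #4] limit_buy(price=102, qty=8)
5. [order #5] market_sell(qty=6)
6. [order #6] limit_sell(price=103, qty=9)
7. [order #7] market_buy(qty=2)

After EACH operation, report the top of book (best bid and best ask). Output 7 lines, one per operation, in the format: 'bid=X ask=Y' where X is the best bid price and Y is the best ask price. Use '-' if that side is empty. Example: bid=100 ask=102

Answer: bid=101 ask=-
bid=101 ask=-
bid=101 ask=-
bid=102 ask=-
bid=102 ask=-
bid=102 ask=103
bid=102 ask=103

Derivation:
After op 1 [order #1] limit_buy(price=101, qty=7): fills=none; bids=[#1:7@101] asks=[-]
After op 2 [order #2] limit_buy(price=101, qty=9): fills=none; bids=[#1:7@101 #2:9@101] asks=[-]
After op 3 [order #3] market_sell(qty=5): fills=#1x#3:5@101; bids=[#1:2@101 #2:9@101] asks=[-]
After op 4 [order #4] limit_buy(price=102, qty=8): fills=none; bids=[#4:8@102 #1:2@101 #2:9@101] asks=[-]
After op 5 [order #5] market_sell(qty=6): fills=#4x#5:6@102; bids=[#4:2@102 #1:2@101 #2:9@101] asks=[-]
After op 6 [order #6] limit_sell(price=103, qty=9): fills=none; bids=[#4:2@102 #1:2@101 #2:9@101] asks=[#6:9@103]
After op 7 [order #7] market_buy(qty=2): fills=#7x#6:2@103; bids=[#4:2@102 #1:2@101 #2:9@101] asks=[#6:7@103]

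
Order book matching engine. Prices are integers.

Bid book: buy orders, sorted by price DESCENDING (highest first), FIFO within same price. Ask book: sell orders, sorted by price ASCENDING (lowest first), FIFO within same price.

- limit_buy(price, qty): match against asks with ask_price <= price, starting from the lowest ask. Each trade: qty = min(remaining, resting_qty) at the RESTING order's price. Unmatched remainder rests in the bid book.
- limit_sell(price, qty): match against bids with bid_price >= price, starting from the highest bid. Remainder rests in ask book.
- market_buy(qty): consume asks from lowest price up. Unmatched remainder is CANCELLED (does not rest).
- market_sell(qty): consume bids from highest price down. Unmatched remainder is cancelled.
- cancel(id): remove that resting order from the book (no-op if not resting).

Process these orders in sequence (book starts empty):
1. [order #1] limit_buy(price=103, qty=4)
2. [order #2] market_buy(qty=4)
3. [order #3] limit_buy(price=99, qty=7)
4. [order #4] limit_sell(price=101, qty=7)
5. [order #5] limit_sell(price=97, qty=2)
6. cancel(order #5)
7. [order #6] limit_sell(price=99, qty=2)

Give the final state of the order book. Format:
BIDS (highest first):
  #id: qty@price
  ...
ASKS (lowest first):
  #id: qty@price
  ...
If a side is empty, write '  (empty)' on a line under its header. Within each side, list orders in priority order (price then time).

Answer: BIDS (highest first):
  #3: 3@99
ASKS (lowest first):
  #4: 3@101

Derivation:
After op 1 [order #1] limit_buy(price=103, qty=4): fills=none; bids=[#1:4@103] asks=[-]
After op 2 [order #2] market_buy(qty=4): fills=none; bids=[#1:4@103] asks=[-]
After op 3 [order #3] limit_buy(price=99, qty=7): fills=none; bids=[#1:4@103 #3:7@99] asks=[-]
After op 4 [order #4] limit_sell(price=101, qty=7): fills=#1x#4:4@103; bids=[#3:7@99] asks=[#4:3@101]
After op 5 [order #5] limit_sell(price=97, qty=2): fills=#3x#5:2@99; bids=[#3:5@99] asks=[#4:3@101]
After op 6 cancel(order #5): fills=none; bids=[#3:5@99] asks=[#4:3@101]
After op 7 [order #6] limit_sell(price=99, qty=2): fills=#3x#6:2@99; bids=[#3:3@99] asks=[#4:3@101]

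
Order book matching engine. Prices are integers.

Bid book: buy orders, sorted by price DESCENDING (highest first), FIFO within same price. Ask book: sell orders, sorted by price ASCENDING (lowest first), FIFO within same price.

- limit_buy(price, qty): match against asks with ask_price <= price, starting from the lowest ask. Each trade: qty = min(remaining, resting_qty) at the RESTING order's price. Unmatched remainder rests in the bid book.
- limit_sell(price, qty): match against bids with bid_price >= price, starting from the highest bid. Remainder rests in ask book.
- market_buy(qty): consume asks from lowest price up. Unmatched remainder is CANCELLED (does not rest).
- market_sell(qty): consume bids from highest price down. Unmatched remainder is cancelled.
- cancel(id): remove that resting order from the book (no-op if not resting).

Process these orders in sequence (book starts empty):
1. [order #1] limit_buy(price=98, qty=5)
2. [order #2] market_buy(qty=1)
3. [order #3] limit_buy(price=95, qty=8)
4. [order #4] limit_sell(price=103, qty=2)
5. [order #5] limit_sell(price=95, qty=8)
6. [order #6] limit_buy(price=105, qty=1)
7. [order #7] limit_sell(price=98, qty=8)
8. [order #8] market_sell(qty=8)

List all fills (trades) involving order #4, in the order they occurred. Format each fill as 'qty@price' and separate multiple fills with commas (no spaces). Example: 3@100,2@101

Answer: 1@103

Derivation:
After op 1 [order #1] limit_buy(price=98, qty=5): fills=none; bids=[#1:5@98] asks=[-]
After op 2 [order #2] market_buy(qty=1): fills=none; bids=[#1:5@98] asks=[-]
After op 3 [order #3] limit_buy(price=95, qty=8): fills=none; bids=[#1:5@98 #3:8@95] asks=[-]
After op 4 [order #4] limit_sell(price=103, qty=2): fills=none; bids=[#1:5@98 #3:8@95] asks=[#4:2@103]
After op 5 [order #5] limit_sell(price=95, qty=8): fills=#1x#5:5@98 #3x#5:3@95; bids=[#3:5@95] asks=[#4:2@103]
After op 6 [order #6] limit_buy(price=105, qty=1): fills=#6x#4:1@103; bids=[#3:5@95] asks=[#4:1@103]
After op 7 [order #7] limit_sell(price=98, qty=8): fills=none; bids=[#3:5@95] asks=[#7:8@98 #4:1@103]
After op 8 [order #8] market_sell(qty=8): fills=#3x#8:5@95; bids=[-] asks=[#7:8@98 #4:1@103]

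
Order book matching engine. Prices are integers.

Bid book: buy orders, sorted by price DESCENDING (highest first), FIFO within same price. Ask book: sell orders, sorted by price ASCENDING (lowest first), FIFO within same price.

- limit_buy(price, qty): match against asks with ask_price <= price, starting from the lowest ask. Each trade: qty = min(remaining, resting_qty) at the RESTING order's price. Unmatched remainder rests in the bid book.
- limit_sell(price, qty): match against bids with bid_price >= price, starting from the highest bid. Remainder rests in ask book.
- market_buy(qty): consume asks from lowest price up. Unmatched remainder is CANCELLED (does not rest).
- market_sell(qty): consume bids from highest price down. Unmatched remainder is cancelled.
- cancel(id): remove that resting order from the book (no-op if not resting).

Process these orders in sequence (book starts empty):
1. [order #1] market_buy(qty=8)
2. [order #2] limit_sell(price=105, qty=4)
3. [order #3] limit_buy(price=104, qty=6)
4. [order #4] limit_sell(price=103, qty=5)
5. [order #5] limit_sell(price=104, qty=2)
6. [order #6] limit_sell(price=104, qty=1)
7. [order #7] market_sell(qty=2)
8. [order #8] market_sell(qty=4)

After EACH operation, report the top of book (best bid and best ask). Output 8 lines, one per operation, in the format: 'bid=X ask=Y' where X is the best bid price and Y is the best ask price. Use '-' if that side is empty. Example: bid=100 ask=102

After op 1 [order #1] market_buy(qty=8): fills=none; bids=[-] asks=[-]
After op 2 [order #2] limit_sell(price=105, qty=4): fills=none; bids=[-] asks=[#2:4@105]
After op 3 [order #3] limit_buy(price=104, qty=6): fills=none; bids=[#3:6@104] asks=[#2:4@105]
After op 4 [order #4] limit_sell(price=103, qty=5): fills=#3x#4:5@104; bids=[#3:1@104] asks=[#2:4@105]
After op 5 [order #5] limit_sell(price=104, qty=2): fills=#3x#5:1@104; bids=[-] asks=[#5:1@104 #2:4@105]
After op 6 [order #6] limit_sell(price=104, qty=1): fills=none; bids=[-] asks=[#5:1@104 #6:1@104 #2:4@105]
After op 7 [order #7] market_sell(qty=2): fills=none; bids=[-] asks=[#5:1@104 #6:1@104 #2:4@105]
After op 8 [order #8] market_sell(qty=4): fills=none; bids=[-] asks=[#5:1@104 #6:1@104 #2:4@105]

Answer: bid=- ask=-
bid=- ask=105
bid=104 ask=105
bid=104 ask=105
bid=- ask=104
bid=- ask=104
bid=- ask=104
bid=- ask=104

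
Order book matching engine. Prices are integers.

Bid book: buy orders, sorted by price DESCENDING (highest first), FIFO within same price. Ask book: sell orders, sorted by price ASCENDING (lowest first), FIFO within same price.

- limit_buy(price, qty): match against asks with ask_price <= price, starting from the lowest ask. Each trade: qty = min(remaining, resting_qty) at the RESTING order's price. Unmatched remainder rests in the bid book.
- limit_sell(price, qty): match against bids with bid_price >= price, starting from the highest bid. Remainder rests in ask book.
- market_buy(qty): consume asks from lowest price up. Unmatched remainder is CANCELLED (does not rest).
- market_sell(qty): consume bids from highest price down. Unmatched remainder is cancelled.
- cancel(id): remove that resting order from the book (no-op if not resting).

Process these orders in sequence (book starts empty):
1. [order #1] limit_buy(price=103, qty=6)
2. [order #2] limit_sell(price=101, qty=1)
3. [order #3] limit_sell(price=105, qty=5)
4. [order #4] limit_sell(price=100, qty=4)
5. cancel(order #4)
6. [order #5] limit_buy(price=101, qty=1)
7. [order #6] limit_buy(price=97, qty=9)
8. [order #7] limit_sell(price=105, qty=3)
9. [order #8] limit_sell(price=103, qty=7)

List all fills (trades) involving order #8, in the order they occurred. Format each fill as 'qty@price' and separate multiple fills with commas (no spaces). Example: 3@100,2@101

After op 1 [order #1] limit_buy(price=103, qty=6): fills=none; bids=[#1:6@103] asks=[-]
After op 2 [order #2] limit_sell(price=101, qty=1): fills=#1x#2:1@103; bids=[#1:5@103] asks=[-]
After op 3 [order #3] limit_sell(price=105, qty=5): fills=none; bids=[#1:5@103] asks=[#3:5@105]
After op 4 [order #4] limit_sell(price=100, qty=4): fills=#1x#4:4@103; bids=[#1:1@103] asks=[#3:5@105]
After op 5 cancel(order #4): fills=none; bids=[#1:1@103] asks=[#3:5@105]
After op 6 [order #5] limit_buy(price=101, qty=1): fills=none; bids=[#1:1@103 #5:1@101] asks=[#3:5@105]
After op 7 [order #6] limit_buy(price=97, qty=9): fills=none; bids=[#1:1@103 #5:1@101 #6:9@97] asks=[#3:5@105]
After op 8 [order #7] limit_sell(price=105, qty=3): fills=none; bids=[#1:1@103 #5:1@101 #6:9@97] asks=[#3:5@105 #7:3@105]
After op 9 [order #8] limit_sell(price=103, qty=7): fills=#1x#8:1@103; bids=[#5:1@101 #6:9@97] asks=[#8:6@103 #3:5@105 #7:3@105]

Answer: 1@103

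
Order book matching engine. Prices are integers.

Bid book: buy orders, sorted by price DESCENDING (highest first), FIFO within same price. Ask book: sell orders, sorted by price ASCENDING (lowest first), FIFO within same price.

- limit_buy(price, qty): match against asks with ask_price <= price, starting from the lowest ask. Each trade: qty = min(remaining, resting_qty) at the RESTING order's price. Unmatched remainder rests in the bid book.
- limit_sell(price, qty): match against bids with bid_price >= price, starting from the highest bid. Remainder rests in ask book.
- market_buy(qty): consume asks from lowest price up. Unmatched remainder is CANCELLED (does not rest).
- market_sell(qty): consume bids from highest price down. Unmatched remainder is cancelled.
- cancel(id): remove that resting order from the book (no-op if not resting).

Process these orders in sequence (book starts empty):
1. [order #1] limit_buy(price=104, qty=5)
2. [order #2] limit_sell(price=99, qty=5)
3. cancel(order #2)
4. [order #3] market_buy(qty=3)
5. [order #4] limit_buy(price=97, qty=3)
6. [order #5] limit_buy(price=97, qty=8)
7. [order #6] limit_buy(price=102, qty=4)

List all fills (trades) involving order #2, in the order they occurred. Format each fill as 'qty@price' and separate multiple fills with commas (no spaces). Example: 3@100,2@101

Answer: 5@104

Derivation:
After op 1 [order #1] limit_buy(price=104, qty=5): fills=none; bids=[#1:5@104] asks=[-]
After op 2 [order #2] limit_sell(price=99, qty=5): fills=#1x#2:5@104; bids=[-] asks=[-]
After op 3 cancel(order #2): fills=none; bids=[-] asks=[-]
After op 4 [order #3] market_buy(qty=3): fills=none; bids=[-] asks=[-]
After op 5 [order #4] limit_buy(price=97, qty=3): fills=none; bids=[#4:3@97] asks=[-]
After op 6 [order #5] limit_buy(price=97, qty=8): fills=none; bids=[#4:3@97 #5:8@97] asks=[-]
After op 7 [order #6] limit_buy(price=102, qty=4): fills=none; bids=[#6:4@102 #4:3@97 #5:8@97] asks=[-]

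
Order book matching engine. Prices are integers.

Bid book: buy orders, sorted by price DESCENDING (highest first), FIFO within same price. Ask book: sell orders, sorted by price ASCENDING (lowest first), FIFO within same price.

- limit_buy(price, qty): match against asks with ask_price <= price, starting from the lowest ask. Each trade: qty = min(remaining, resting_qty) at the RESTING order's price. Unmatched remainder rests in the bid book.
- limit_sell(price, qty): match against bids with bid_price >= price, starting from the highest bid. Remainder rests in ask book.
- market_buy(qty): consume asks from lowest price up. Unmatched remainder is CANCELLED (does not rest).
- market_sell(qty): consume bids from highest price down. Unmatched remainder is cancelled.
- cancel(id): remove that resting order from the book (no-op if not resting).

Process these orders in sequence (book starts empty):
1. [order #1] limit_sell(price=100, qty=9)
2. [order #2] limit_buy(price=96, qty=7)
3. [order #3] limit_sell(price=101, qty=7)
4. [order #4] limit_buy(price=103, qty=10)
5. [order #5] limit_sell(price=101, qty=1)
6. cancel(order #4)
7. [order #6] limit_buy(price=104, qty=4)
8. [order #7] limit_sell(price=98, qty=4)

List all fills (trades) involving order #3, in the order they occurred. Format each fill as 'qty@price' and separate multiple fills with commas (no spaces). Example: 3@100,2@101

After op 1 [order #1] limit_sell(price=100, qty=9): fills=none; bids=[-] asks=[#1:9@100]
After op 2 [order #2] limit_buy(price=96, qty=7): fills=none; bids=[#2:7@96] asks=[#1:9@100]
After op 3 [order #3] limit_sell(price=101, qty=7): fills=none; bids=[#2:7@96] asks=[#1:9@100 #3:7@101]
After op 4 [order #4] limit_buy(price=103, qty=10): fills=#4x#1:9@100 #4x#3:1@101; bids=[#2:7@96] asks=[#3:6@101]
After op 5 [order #5] limit_sell(price=101, qty=1): fills=none; bids=[#2:7@96] asks=[#3:6@101 #5:1@101]
After op 6 cancel(order #4): fills=none; bids=[#2:7@96] asks=[#3:6@101 #5:1@101]
After op 7 [order #6] limit_buy(price=104, qty=4): fills=#6x#3:4@101; bids=[#2:7@96] asks=[#3:2@101 #5:1@101]
After op 8 [order #7] limit_sell(price=98, qty=4): fills=none; bids=[#2:7@96] asks=[#7:4@98 #3:2@101 #5:1@101]

Answer: 1@101,4@101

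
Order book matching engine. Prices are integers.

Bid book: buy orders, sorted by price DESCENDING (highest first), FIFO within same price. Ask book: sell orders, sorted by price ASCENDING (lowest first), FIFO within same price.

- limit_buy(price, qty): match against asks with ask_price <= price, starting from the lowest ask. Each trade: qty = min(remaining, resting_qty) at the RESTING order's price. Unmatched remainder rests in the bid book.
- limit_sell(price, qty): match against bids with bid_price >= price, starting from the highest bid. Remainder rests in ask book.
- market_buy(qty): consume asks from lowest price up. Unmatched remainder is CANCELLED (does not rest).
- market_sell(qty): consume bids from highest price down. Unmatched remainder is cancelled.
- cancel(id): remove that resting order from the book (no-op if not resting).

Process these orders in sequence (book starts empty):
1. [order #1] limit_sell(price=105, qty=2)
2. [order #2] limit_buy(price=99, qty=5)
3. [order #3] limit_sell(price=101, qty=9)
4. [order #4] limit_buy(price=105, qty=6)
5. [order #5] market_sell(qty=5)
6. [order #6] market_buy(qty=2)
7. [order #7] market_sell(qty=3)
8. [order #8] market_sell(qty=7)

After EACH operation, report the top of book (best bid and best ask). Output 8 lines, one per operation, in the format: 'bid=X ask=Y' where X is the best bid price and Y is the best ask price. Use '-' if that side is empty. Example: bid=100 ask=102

Answer: bid=- ask=105
bid=99 ask=105
bid=99 ask=101
bid=99 ask=101
bid=- ask=101
bid=- ask=101
bid=- ask=101
bid=- ask=101

Derivation:
After op 1 [order #1] limit_sell(price=105, qty=2): fills=none; bids=[-] asks=[#1:2@105]
After op 2 [order #2] limit_buy(price=99, qty=5): fills=none; bids=[#2:5@99] asks=[#1:2@105]
After op 3 [order #3] limit_sell(price=101, qty=9): fills=none; bids=[#2:5@99] asks=[#3:9@101 #1:2@105]
After op 4 [order #4] limit_buy(price=105, qty=6): fills=#4x#3:6@101; bids=[#2:5@99] asks=[#3:3@101 #1:2@105]
After op 5 [order #5] market_sell(qty=5): fills=#2x#5:5@99; bids=[-] asks=[#3:3@101 #1:2@105]
After op 6 [order #6] market_buy(qty=2): fills=#6x#3:2@101; bids=[-] asks=[#3:1@101 #1:2@105]
After op 7 [order #7] market_sell(qty=3): fills=none; bids=[-] asks=[#3:1@101 #1:2@105]
After op 8 [order #8] market_sell(qty=7): fills=none; bids=[-] asks=[#3:1@101 #1:2@105]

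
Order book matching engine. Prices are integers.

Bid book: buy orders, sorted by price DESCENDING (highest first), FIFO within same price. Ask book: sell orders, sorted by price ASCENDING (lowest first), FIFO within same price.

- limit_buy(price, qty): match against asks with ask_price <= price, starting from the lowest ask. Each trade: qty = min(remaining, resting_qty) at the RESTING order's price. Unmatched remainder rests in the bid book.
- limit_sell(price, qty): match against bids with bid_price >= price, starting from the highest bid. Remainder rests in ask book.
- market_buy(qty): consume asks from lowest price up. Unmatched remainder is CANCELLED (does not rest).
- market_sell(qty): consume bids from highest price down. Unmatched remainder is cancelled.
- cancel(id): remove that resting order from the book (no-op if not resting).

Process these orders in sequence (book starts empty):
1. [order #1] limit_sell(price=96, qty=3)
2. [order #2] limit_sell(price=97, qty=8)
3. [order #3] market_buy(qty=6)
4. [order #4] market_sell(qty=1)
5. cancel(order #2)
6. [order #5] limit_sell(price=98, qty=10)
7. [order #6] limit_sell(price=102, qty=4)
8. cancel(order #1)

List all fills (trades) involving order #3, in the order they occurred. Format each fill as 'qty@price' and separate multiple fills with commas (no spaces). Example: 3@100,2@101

Answer: 3@96,3@97

Derivation:
After op 1 [order #1] limit_sell(price=96, qty=3): fills=none; bids=[-] asks=[#1:3@96]
After op 2 [order #2] limit_sell(price=97, qty=8): fills=none; bids=[-] asks=[#1:3@96 #2:8@97]
After op 3 [order #3] market_buy(qty=6): fills=#3x#1:3@96 #3x#2:3@97; bids=[-] asks=[#2:5@97]
After op 4 [order #4] market_sell(qty=1): fills=none; bids=[-] asks=[#2:5@97]
After op 5 cancel(order #2): fills=none; bids=[-] asks=[-]
After op 6 [order #5] limit_sell(price=98, qty=10): fills=none; bids=[-] asks=[#5:10@98]
After op 7 [order #6] limit_sell(price=102, qty=4): fills=none; bids=[-] asks=[#5:10@98 #6:4@102]
After op 8 cancel(order #1): fills=none; bids=[-] asks=[#5:10@98 #6:4@102]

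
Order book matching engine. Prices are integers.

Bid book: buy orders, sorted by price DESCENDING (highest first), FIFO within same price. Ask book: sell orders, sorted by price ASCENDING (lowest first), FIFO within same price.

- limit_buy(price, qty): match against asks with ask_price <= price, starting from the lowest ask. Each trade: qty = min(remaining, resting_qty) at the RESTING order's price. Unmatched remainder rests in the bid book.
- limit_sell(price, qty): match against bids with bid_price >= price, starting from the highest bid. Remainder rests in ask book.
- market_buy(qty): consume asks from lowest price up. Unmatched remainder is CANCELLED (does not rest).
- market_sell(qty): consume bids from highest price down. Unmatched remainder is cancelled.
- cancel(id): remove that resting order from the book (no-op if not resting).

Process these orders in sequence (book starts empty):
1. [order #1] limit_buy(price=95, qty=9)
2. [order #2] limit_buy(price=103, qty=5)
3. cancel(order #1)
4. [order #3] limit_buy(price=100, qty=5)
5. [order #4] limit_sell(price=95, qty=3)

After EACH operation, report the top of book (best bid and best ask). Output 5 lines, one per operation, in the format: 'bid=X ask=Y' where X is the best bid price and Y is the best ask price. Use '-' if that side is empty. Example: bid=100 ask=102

After op 1 [order #1] limit_buy(price=95, qty=9): fills=none; bids=[#1:9@95] asks=[-]
After op 2 [order #2] limit_buy(price=103, qty=5): fills=none; bids=[#2:5@103 #1:9@95] asks=[-]
After op 3 cancel(order #1): fills=none; bids=[#2:5@103] asks=[-]
After op 4 [order #3] limit_buy(price=100, qty=5): fills=none; bids=[#2:5@103 #3:5@100] asks=[-]
After op 5 [order #4] limit_sell(price=95, qty=3): fills=#2x#4:3@103; bids=[#2:2@103 #3:5@100] asks=[-]

Answer: bid=95 ask=-
bid=103 ask=-
bid=103 ask=-
bid=103 ask=-
bid=103 ask=-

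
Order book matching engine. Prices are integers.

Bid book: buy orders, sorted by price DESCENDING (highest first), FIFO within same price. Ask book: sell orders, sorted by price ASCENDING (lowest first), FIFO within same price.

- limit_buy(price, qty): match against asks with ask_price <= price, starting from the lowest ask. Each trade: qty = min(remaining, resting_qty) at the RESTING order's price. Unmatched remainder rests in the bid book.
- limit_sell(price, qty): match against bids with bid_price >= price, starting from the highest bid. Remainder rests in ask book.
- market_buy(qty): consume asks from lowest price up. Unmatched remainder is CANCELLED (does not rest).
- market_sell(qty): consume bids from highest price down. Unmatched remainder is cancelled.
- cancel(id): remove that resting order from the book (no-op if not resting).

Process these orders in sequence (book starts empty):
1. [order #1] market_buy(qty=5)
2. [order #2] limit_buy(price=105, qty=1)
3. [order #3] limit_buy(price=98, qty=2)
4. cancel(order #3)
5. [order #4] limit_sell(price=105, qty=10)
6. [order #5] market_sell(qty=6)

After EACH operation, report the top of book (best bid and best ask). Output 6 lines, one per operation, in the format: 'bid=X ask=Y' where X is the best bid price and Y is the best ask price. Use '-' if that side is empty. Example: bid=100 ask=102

After op 1 [order #1] market_buy(qty=5): fills=none; bids=[-] asks=[-]
After op 2 [order #2] limit_buy(price=105, qty=1): fills=none; bids=[#2:1@105] asks=[-]
After op 3 [order #3] limit_buy(price=98, qty=2): fills=none; bids=[#2:1@105 #3:2@98] asks=[-]
After op 4 cancel(order #3): fills=none; bids=[#2:1@105] asks=[-]
After op 5 [order #4] limit_sell(price=105, qty=10): fills=#2x#4:1@105; bids=[-] asks=[#4:9@105]
After op 6 [order #5] market_sell(qty=6): fills=none; bids=[-] asks=[#4:9@105]

Answer: bid=- ask=-
bid=105 ask=-
bid=105 ask=-
bid=105 ask=-
bid=- ask=105
bid=- ask=105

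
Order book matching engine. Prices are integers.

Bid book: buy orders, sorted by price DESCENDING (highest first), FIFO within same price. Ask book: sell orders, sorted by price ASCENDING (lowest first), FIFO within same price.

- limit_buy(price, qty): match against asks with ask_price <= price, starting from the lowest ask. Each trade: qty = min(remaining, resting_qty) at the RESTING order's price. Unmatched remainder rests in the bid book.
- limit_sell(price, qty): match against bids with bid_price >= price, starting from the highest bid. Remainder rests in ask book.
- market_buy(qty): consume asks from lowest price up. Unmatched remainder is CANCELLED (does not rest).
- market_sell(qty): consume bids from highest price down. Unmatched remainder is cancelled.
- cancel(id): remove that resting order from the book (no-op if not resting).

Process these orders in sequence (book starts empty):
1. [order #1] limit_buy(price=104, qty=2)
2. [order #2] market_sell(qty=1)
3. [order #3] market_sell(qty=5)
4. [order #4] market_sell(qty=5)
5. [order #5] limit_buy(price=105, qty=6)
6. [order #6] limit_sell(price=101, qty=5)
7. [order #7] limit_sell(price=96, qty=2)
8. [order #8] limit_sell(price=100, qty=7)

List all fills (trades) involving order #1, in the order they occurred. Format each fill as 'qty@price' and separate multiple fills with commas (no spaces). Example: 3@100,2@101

Answer: 1@104,1@104

Derivation:
After op 1 [order #1] limit_buy(price=104, qty=2): fills=none; bids=[#1:2@104] asks=[-]
After op 2 [order #2] market_sell(qty=1): fills=#1x#2:1@104; bids=[#1:1@104] asks=[-]
After op 3 [order #3] market_sell(qty=5): fills=#1x#3:1@104; bids=[-] asks=[-]
After op 4 [order #4] market_sell(qty=5): fills=none; bids=[-] asks=[-]
After op 5 [order #5] limit_buy(price=105, qty=6): fills=none; bids=[#5:6@105] asks=[-]
After op 6 [order #6] limit_sell(price=101, qty=5): fills=#5x#6:5@105; bids=[#5:1@105] asks=[-]
After op 7 [order #7] limit_sell(price=96, qty=2): fills=#5x#7:1@105; bids=[-] asks=[#7:1@96]
After op 8 [order #8] limit_sell(price=100, qty=7): fills=none; bids=[-] asks=[#7:1@96 #8:7@100]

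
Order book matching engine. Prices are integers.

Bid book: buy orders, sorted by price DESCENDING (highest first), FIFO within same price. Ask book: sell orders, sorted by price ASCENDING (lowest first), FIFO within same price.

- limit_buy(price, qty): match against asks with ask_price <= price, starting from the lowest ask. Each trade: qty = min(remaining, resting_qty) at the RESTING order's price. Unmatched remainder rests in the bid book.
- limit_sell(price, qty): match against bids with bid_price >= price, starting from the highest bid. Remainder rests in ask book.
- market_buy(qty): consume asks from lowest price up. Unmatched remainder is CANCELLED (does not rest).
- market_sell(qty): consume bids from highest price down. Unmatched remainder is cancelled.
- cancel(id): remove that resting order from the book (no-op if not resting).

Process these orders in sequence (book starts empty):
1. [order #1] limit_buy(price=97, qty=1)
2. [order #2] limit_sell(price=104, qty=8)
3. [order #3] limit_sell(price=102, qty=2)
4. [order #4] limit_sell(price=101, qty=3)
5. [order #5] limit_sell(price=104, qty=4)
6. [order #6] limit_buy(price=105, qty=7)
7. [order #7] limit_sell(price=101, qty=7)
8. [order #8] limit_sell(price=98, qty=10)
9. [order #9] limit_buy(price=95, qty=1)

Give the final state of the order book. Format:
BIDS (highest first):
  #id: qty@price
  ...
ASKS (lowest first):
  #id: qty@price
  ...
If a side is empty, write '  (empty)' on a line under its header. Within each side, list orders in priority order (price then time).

Answer: BIDS (highest first):
  #1: 1@97
  #9: 1@95
ASKS (lowest first):
  #8: 10@98
  #7: 7@101
  #2: 6@104
  #5: 4@104

Derivation:
After op 1 [order #1] limit_buy(price=97, qty=1): fills=none; bids=[#1:1@97] asks=[-]
After op 2 [order #2] limit_sell(price=104, qty=8): fills=none; bids=[#1:1@97] asks=[#2:8@104]
After op 3 [order #3] limit_sell(price=102, qty=2): fills=none; bids=[#1:1@97] asks=[#3:2@102 #2:8@104]
After op 4 [order #4] limit_sell(price=101, qty=3): fills=none; bids=[#1:1@97] asks=[#4:3@101 #3:2@102 #2:8@104]
After op 5 [order #5] limit_sell(price=104, qty=4): fills=none; bids=[#1:1@97] asks=[#4:3@101 #3:2@102 #2:8@104 #5:4@104]
After op 6 [order #6] limit_buy(price=105, qty=7): fills=#6x#4:3@101 #6x#3:2@102 #6x#2:2@104; bids=[#1:1@97] asks=[#2:6@104 #5:4@104]
After op 7 [order #7] limit_sell(price=101, qty=7): fills=none; bids=[#1:1@97] asks=[#7:7@101 #2:6@104 #5:4@104]
After op 8 [order #8] limit_sell(price=98, qty=10): fills=none; bids=[#1:1@97] asks=[#8:10@98 #7:7@101 #2:6@104 #5:4@104]
After op 9 [order #9] limit_buy(price=95, qty=1): fills=none; bids=[#1:1@97 #9:1@95] asks=[#8:10@98 #7:7@101 #2:6@104 #5:4@104]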